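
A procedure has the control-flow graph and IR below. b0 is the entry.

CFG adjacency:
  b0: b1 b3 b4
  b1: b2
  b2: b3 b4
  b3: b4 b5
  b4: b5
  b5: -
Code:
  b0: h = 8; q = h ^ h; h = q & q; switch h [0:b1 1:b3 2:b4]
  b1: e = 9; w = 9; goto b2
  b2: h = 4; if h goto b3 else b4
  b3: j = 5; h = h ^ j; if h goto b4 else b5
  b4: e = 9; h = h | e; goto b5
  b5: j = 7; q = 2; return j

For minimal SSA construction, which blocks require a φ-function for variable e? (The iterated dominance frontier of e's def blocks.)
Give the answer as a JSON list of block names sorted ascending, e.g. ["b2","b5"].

Answer: ["b3", "b4", "b5"]

Derivation:
idom tree: b1←b0 b2←b1 b3←b0 b4←b0 b5←b0
Dom∩ at merges:
  b3: preds {b0,b2}: {b0} ∩ {b0,b1,b2} = {b0}; idom=b0
  b4: preds {b0,b2,b3}: {b0} ∩ {b0,b1,b2} ∩ {b0,b3} = {b0}; idom=b0
  b5: preds {b3,b4}: {b0,b3} ∩ {b0,b4} = {b0}; idom=b0

Frontier:
  join b3 pred b0: · stop@b0
  join b3 pred b2: b2→b1 stop@b0
  join b4 pred b0: · stop@b0
  join b4 pred b2: b2→b1 stop@b0
  join b4 pred b3: b3 stop@b0
  join b5 pred b3: b3 stop@b0
  join b5 pred b4: b4 stop@b0
  b0: DF=∅
  b1: DF={b3,b4}
  b2: DF={b3,b4}
  b3: DF={b4,b5}
  b4: DF={b5}
  b5: DF=∅

φ for e: defs {b1,b4}
  DF⁺ = {b3,b4,b5}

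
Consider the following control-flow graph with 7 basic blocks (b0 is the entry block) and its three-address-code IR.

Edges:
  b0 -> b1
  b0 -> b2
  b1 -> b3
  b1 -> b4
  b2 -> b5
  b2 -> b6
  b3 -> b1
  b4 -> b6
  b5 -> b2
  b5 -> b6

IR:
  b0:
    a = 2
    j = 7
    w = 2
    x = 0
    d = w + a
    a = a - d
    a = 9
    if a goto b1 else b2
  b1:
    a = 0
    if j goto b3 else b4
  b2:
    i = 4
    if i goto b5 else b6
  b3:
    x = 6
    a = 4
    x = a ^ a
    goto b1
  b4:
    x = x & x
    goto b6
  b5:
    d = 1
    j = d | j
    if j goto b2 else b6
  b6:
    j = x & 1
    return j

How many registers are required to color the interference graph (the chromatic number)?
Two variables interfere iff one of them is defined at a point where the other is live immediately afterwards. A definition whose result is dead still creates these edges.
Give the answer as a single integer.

Per-block:
  b0: {a,d,j,w,x} / ∅
  b1: {a} / {j}
  b2: {i} / ∅
  b3: {a,x} / ∅
  b4: {x} / {x}
  b5: {d,j} / {j}
  b6: {j} / {x}

Liveness:
  b0 li=∅ lo={j,x}
  b1 li={j,x} lo={j,x}
  b2 li={j,x} lo={j,x}
  b3 li={j} lo={j,x}
  b4 li={x} lo={x}
  b5 li={j,x} lo={j,x}
  b6 li={x} lo=∅

Interfere edges:
  a: {d,j,w,x}
  d: {a,j,x}
  i: {j,x}
  j: {a,d,i,w,x}
  w: {a,j,x}
  x: {a,d,i,j,w}

Colouring:
  lower bound: {a,d,j,x} mutually conflict ⇒ χ ≥ 4
  assign a→c2 d→c3 i→c2 j→c0 w→c3 x→c1 — no edge inside a register ⇒ χ ≤ 4
  χ = 4

Answer: 4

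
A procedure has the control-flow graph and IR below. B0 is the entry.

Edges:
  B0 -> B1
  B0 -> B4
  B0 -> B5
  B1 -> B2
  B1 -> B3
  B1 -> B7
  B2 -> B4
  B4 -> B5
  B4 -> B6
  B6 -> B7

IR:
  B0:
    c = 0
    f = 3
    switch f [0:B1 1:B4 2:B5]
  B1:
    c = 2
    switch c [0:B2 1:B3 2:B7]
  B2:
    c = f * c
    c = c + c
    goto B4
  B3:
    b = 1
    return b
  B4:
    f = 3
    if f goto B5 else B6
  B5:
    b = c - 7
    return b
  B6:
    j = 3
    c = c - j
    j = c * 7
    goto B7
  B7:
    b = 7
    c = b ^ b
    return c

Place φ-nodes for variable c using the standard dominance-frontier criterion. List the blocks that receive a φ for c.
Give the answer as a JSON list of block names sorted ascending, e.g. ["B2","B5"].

Answer: ["B4", "B5", "B7"]

Analysis:
idom tree: B1←B0 B2←B1 B3←B1 B4←B0 B5←B0 B6←B4 B7←B0
Dom∩ at merges:
  B4: preds {B0,B2}: {B0} ∩ {B0,B1,B2} = {B0}; idom=B0
  B5: preds {B0,B4}: {B0} ∩ {B0,B4} = {B0}; idom=B0
  B7: preds {B1,B6}: {B0,B1} ∩ {B0,B4,B6} = {B0}; idom=B0

DF walk-up:
  B4←B0: walk · to B0
  B4←B2: walk B2→B1 to B0
  B5←B0: walk · to B0
  B5←B4: walk B4 to B0
  B7←B1: walk B1 to B0
  B7←B6: walk B6→B4 to B0
  B0 → ∅
  B1 → {B4,B7}
  B2 → {B4}
  B3 → ∅
  B4 → {B5,B7}
  B5 → ∅
  B6 → {B7}
  B7 → ∅

φ for c: defs {B0,B1,B2,B6,B7}
  DF⁺ = {B4,B5,B7}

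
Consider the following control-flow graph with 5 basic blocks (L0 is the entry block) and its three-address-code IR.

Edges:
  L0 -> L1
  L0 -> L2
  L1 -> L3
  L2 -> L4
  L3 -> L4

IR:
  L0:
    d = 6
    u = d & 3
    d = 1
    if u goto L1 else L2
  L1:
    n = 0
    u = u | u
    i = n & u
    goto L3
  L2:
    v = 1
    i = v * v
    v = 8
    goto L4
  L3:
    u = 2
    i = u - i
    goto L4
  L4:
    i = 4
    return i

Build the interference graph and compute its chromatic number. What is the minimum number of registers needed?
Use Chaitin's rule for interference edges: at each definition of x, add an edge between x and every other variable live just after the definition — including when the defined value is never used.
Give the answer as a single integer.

def/use:
  L0: def={d,u} ue=∅
  L1: def={i,n,u} ue={u}
  L2: def={i,v} ue=∅
  L3: def={i,u} ue={i}
  L4: def={i} ue=∅

Backward fixpoint:
  L0 li=∅ lo={u}
  L1 li={u} lo={i}
  L2 li=∅ lo=∅
  L3 li={i} lo=∅
  L4 li=∅ lo=∅

Conflict graph:
  d↔{u}
  i↔{u}
  n↔{u}
  u↔{d,i,n}
  v↔∅

Registers:
  {d,u} pairwise interfere (2-clique) ⇒ χ ≥ 2
  2-colouring: c0={u,v}  c1={d,i,n}
  χ = 2

Answer: 2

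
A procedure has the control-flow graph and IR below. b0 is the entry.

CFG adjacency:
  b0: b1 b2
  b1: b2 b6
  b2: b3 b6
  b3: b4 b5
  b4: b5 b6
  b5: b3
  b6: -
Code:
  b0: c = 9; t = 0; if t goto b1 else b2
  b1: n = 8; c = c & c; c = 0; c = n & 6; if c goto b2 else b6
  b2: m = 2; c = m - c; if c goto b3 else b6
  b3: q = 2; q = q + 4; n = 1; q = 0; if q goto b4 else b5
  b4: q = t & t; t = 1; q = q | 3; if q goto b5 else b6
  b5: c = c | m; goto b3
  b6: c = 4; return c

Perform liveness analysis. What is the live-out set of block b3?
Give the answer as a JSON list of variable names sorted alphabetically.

Per-block:
  b0 def {c,t} use ∅
  b1 def {c,n} use {c}
  b2 def {c,m} use {c}
  b3 def {n,q} use ∅
  b4 def {q,t} use {t}
  b5 def {c} use {c,m}
  b6 def {c} use ∅

Backward fixpoint:
  b0: in=∅ out={c,t}
  b1: in={c,t} out={c,t}
  b2: in={c,t} out={c,m,t}
  b3: in={c,m,t} out={c,m,t}
  b4: in={c,m,t} out={c,m,t}
  b5: in={c,m,t} out={c,m,t}
  b6: in=∅ out=∅

live-out(b3) = ["c", "m", "t"]

Answer: ["c", "m", "t"]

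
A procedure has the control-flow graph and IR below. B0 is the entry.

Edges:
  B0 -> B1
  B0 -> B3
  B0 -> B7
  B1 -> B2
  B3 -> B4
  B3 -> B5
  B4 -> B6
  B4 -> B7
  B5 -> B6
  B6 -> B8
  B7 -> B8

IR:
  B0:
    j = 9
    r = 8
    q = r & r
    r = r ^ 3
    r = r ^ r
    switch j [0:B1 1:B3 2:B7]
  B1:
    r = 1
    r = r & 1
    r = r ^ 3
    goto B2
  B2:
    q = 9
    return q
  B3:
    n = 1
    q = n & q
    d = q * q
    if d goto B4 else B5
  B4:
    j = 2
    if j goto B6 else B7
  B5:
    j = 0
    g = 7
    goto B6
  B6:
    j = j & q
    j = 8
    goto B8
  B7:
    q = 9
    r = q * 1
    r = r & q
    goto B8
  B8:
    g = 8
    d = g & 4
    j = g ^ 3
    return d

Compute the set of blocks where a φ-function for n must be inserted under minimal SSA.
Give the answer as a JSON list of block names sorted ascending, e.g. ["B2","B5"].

idom tree: B1←B0 B2←B1 B3←B0 B4←B3 B5←B3 B6←B3 B7←B0 B8←B0
Dom at joins:
  B6: preds {B4,B5}: {B0,B3,B4} ∩ {B0,B3,B5} = {B0,B3}; idom=B3
  B7: preds {B0,B4}: {B0} ∩ {B0,B3,B4} = {B0}; idom=B0
  B8: preds {B6,B7}: {B0,B3,B6} ∩ {B0,B7} = {B0}; idom=B0

DF walk-up:
  B6←B4: walk B4 to B3
  B6←B5: walk B5 to B3
  B7←B0: walk · to B0
  B7←B4: walk B4→B3 to B0
  B8←B6: walk B6→B3 to B0
  B8←B7: walk B7 to B0
  DF(B0)=∅
  DF(B1)=∅
  DF(B2)=∅
  DF(B3)={B7,B8}
  DF(B4)={B6,B7}
  DF(B5)={B6}
  DF(B6)={B8}
  DF(B7)={B8}
  DF(B8)=∅

φ for n: defs {B3}
  DF⁺ = {B7,B8}

Answer: ["B7", "B8"]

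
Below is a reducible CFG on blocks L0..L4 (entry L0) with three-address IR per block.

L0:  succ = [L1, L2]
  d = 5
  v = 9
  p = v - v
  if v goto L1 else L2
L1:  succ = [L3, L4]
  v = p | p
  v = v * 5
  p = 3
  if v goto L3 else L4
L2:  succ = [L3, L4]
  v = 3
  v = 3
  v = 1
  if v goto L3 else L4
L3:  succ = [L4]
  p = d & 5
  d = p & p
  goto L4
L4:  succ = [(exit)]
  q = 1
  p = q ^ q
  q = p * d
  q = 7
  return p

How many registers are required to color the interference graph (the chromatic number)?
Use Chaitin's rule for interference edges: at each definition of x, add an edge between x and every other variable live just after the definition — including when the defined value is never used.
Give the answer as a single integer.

Answer: 3

Working:
Block summaries:
  L0 def {d,p,v} use ∅
  L1 def {p,v} use {p}
  L2 def {v} use ∅
  L3 def {d,p} use {d}
  L4 def {p,q} use {d}

Live sets:
  live L0: ∅→{d,p}
  live L1: {d,p}→{d}
  live L2: {d}→{d}
  live L3: {d}→{d}
  live L4: {d}→∅

Interference:
  d: {p,q,v}
  p: {d,q,v}
  q: {d,p}
  v: {d,p}

Chromatic number:
  {d,p,q} pairwise interfere (3-clique) ⇒ χ ≥ 3
  assign d→c0 p→c1 q→c2 v→c2 — no edge inside a register ⇒ χ ≤ 3
  χ = 3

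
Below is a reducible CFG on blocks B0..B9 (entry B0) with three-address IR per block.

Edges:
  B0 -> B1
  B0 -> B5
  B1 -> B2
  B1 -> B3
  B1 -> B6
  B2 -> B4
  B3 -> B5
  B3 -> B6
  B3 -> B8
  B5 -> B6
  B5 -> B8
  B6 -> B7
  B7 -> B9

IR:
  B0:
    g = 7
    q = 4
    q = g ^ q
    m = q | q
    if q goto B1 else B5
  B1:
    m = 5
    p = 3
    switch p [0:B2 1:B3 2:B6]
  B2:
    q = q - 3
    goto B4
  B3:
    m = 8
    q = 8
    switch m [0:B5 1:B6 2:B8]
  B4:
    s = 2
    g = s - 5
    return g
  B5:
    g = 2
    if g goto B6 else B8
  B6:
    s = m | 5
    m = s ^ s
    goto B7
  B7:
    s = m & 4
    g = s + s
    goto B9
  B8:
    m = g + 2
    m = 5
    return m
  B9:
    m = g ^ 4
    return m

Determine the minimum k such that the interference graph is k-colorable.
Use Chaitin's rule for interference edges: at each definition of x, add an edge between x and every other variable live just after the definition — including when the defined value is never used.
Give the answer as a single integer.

Block summaries:
  B0: def={g,m,q} ue=∅
  B1: def={m,p} ue=∅
  B2: def={q} ue={q}
  B3: def={m,q} ue=∅
  B4: def={g,s} ue=∅
  B5: def={g} ue=∅
  B6: def={m,s} ue={m}
  B7: def={g,s} ue={m}
  B8: def={m} ue={g}
  B9: def={m} ue={g}

Liveness:
  B0 li=∅ lo={g,m,q}
  B1 li={g,q} lo={g,m,q}
  B2 li={q} lo=∅
  B3 li={g} lo={g,m}
  B4 li=∅ lo=∅
  B5 li={m} lo={g,m}
  B6 li={m} lo={m}
  B7 li={m} lo={g}
  B8 li={g} lo=∅
  B9 li={g} lo=∅

Interference:
  g — {m,p,q}
  m — {g,p,q}
  p — {g,m,q}
  q — {g,m,p}
  s — ∅

Registers:
  clique {g,m,p,q} ⇒ need ≥ 4
  assign g→c0 m→c1 p→c2 q→c3 s→c0 — no edge inside a register ⇒ χ ≤ 4
  χ = 4

Answer: 4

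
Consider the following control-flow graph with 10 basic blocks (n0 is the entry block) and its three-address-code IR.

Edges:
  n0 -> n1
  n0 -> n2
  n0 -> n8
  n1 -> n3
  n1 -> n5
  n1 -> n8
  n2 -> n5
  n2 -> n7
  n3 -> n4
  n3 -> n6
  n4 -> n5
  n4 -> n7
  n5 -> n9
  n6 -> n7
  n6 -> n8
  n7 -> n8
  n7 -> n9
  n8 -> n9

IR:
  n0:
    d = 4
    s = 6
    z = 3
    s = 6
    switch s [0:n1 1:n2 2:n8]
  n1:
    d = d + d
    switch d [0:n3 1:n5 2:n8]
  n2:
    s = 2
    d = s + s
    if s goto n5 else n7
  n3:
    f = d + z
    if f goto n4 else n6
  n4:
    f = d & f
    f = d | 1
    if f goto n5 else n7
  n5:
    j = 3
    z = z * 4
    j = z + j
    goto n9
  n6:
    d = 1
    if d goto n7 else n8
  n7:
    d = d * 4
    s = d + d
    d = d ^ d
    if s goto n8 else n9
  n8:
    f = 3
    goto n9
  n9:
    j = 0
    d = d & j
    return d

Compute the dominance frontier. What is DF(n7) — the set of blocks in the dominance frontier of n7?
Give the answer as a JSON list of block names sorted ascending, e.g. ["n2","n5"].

idom tree: n1←n0 n2←n0 n3←n1 n4←n3 n5←n0 n6←n3 n7←n0 n8←n0 n9←n0
Dom∩ at merges:
  n5: preds {n1,n2,n4}: {n0,n1} ∩ {n0,n2} ∩ {n0,n1,n3,n4} = {n0}; idom=n0
  n7: preds {n2,n4,n6}: {n0,n2} ∩ {n0,n1,n3,n4} ∩ {n0,n1,n3,n6} = {n0}; idom=n0
  n8: preds {n0,n1,n6,n7}: {n0} ∩ {n0,n1} ∩ {n0,n1,n3,n6} ∩ {n0,n7} = {n0}; idom=n0
  n9: preds {n5,n7,n8}: {n0,n5} ∩ {n0,n7} ∩ {n0,n8} = {n0}; idom=n0

DF derivation:
  join n5 pred n1: n1 stop@n0
  join n5 pred n2: n2 stop@n0
  join n5 pred n4: n4→n3→n1 stop@n0
  join n7 pred n2: n2 stop@n0
  join n7 pred n4: n4→n3→n1 stop@n0
  join n7 pred n6: n6→n3→n1 stop@n0
  join n8 pred n0: · stop@n0
  join n8 pred n1: n1 stop@n0
  join n8 pred n6: n6→n3→n1 stop@n0
  join n8 pred n7: n7 stop@n0
  join n9 pred n5: n5 stop@n0
  join n9 pred n7: n7 stop@n0
  join n9 pred n8: n8 stop@n0
  n0: DF=∅
  n1: DF={n5,n7,n8}
  n2: DF={n5,n7}
  n3: DF={n5,n7,n8}
  n4: DF={n5,n7}
  n5: DF={n9}
  n6: DF={n7,n8}
  n7: DF={n8,n9}
  n8: DF={n9}
  n9: DF=∅

DF(n7) = ["n8", "n9"]

Answer: ["n8", "n9"]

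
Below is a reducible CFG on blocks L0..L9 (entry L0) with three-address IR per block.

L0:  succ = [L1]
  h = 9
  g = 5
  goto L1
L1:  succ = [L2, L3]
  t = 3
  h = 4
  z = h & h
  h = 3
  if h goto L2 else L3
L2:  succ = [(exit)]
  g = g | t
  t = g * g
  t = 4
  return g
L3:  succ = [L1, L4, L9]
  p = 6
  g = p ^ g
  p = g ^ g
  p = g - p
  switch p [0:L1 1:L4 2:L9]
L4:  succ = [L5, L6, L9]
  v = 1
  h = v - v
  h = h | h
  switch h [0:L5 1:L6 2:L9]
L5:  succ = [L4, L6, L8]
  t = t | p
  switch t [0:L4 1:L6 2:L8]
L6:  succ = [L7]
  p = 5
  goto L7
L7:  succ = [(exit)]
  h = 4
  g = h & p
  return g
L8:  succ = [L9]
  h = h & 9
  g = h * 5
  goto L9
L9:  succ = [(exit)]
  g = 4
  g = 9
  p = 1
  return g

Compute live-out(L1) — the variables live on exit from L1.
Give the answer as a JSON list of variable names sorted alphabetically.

Answer: ["g", "t"]

Analysis:
Block summaries:
  L0: def={g,h} ue=∅
  L1: def={h,t,z} ue=∅
  L2: def={g,t} ue={g,t}
  L3: def={g,p} ue={g}
  L4: def={h,v} ue=∅
  L5: def={t} ue={p,t}
  L6: def={p} ue=∅
  L7: def={g,h} ue={p}
  L8: def={g,h} ue={h}
  L9: def={g,p} ue=∅

Live sets:
  L0 li=∅ lo={g}
  L1 li={g} lo={g,t}
  L2 li={g,t} lo=∅
  L3 li={g,t} lo={g,p,t}
  L4 li={p,t} lo={h,p,t}
  L5 li={h,p,t} lo={h,p,t}
  L6 li=∅ lo={p}
  L7 li={p} lo=∅
  L8 li={h} lo=∅
  L9 li=∅ lo=∅

live-out(L1) = ["g", "t"]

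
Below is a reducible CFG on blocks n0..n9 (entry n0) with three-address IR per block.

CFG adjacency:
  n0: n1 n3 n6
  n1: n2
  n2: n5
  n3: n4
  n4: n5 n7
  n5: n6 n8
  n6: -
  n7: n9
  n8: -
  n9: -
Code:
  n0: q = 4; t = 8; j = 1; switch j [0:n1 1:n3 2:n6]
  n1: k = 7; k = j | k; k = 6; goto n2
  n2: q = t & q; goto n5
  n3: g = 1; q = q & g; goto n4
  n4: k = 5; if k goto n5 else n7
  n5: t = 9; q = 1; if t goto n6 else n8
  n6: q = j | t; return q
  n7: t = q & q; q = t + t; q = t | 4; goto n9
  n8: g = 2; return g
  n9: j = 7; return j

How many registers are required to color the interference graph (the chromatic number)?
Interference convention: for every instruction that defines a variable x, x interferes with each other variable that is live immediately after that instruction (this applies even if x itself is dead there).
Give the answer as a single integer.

Block summaries:
  n0: def={j,q,t} ue=∅
  n1: def={k} ue={j}
  n2: def={q} ue={q,t}
  n3: def={g,q} ue={q}
  n4: def={k} ue=∅
  n5: def={q,t} ue=∅
  n6: def={q} ue={j,t}
  n7: def={q,t} ue={q}
  n8: def={g} ue=∅
  n9: def={j} ue=∅

Live sets:
  n0: in=∅ out={j,q,t}
  n1: in={j,q,t} out={j,q,t}
  n2: in={j,q,t} out={j}
  n3: in={j,q} out={j,q}
  n4: in={j,q} out={j,q}
  n5: in={j} out={j,t}
  n6: in={j,t} out=∅
  n7: in={q} out=∅
  n8: in=∅ out=∅
  n9: in=∅ out=∅

Interference:
  g: {j,q}
  j: {g,k,q,t}
  k: {j,q,t}
  q: {g,j,k,t}
  t: {j,k,q}

Colouring:
  clique {j,k,q,t} ⇒ need ≥ 4
  assign g→c2 j→c0 k→c2 q→c1 t→c3 — no edge inside a register ⇒ χ ≤ 4
  χ = 4

Answer: 4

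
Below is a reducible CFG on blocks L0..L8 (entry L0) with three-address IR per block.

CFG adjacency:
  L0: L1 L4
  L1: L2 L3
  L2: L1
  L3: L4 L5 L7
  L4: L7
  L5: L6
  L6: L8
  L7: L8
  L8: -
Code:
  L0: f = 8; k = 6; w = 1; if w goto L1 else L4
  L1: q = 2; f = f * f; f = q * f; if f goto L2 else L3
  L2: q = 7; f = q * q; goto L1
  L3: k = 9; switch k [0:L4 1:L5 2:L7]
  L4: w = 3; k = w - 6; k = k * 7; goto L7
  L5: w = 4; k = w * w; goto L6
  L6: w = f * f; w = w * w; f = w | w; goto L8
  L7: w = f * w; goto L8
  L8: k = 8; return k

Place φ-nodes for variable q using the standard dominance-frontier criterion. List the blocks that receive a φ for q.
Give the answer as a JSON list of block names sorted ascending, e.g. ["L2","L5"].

idom tree: L1←L0 L2←L1 L3←L1 L4←L0 L5←L3 L6←L5 L7←L0 L8←L0
Dom∩ at merges:
  L1: preds {L0,L2}: {L0} ∩ {L0,L1,L2} = {L0}; idom=L0
  L4: preds {L0,L3}: {L0} ∩ {L0,L1,L3} = {L0}; idom=L0
  L7: preds {L3,L4}: {L0,L1,L3} ∩ {L0,L4} = {L0}; idom=L0
  L8: preds {L6,L7}: {L0,L1,L3,L5,L6} ∩ {L0,L7} = {L0}; idom=L0

DF walk-up:
  join L1 pred L0: · stop@L0
  join L1 pred L2: L2→L1 stop@L0
  join L4 pred L0: · stop@L0
  join L4 pred L3: L3→L1 stop@L0
  join L7 pred L3: L3→L1 stop@L0
  join L7 pred L4: L4 stop@L0
  join L8 pred L6: L6→L5→L3→L1 stop@L0
  join L8 pred L7: L7 stop@L0
  DF(L0)=∅
  DF(L1)={L1,L4,L7,L8}
  DF(L2)={L1}
  DF(L3)={L4,L7,L8}
  DF(L4)={L7}
  DF(L5)={L8}
  DF(L6)={L8}
  DF(L7)={L8}
  DF(L8)=∅

φ for q: defs {L1,L2}
  DF⁺ = {L1,L4,L7,L8}

Answer: ["L1", "L4", "L7", "L8"]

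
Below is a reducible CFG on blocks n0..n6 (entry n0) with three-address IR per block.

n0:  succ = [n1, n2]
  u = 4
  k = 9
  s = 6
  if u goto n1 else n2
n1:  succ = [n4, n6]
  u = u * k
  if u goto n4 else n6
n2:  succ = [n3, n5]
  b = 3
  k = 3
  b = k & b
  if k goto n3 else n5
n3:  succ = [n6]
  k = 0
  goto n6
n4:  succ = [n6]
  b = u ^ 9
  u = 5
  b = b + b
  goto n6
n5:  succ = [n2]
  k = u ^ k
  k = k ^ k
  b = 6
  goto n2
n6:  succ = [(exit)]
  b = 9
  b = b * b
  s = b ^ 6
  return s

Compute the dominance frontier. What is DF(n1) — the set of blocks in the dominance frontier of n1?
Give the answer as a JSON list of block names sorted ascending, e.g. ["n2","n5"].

idom tree: n1←n0 n2←n0 n3←n2 n4←n1 n5←n2 n6←n0
Dom∩ at merges:
  n2: preds {n0,n5}: {n0} ∩ {n0,n2,n5} = {n0}; idom=n0
  n6: preds {n1,n3,n4}: {n0,n1} ∩ {n0,n2,n3} ∩ {n0,n1,n4} = {n0}; idom=n0

DF derivation:
  n2←n0: walk · to n0
  n2←n5: walk n5→n2 to n0
  n6←n1: walk n1 to n0
  n6←n3: walk n3→n2 to n0
  n6←n4: walk n4→n1 to n0
  n0 → ∅
  n1 → {n6}
  n2 → {n2,n6}
  n3 → {n6}
  n4 → {n6}
  n5 → {n2}
  n6 → ∅

DF(n1) = ["n6"]

Answer: ["n6"]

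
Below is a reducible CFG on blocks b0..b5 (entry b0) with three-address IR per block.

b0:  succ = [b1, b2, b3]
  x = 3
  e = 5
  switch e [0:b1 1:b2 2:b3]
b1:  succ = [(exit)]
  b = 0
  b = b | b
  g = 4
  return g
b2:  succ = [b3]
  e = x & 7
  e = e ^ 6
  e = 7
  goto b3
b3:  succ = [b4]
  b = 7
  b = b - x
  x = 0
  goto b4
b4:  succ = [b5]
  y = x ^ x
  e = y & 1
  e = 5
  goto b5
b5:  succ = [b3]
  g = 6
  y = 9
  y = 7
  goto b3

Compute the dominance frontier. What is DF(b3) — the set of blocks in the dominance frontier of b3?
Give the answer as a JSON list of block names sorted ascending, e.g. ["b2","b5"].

Answer: ["b3"]

Working:
idom tree: b1←b0 b2←b0 b3←b0 b4←b3 b5←b4
Dom∩ at merges:
  b3: preds {b0,b2,b5}: {b0} ∩ {b0,b2} ∩ {b0,b3,b4,b5} = {b0}; idom=b0

Frontier:
  join b3 pred b0: · stop@b0
  join b3 pred b2: b2 stop@b0
  join b3 pred b5: b5→b4→b3 stop@b0
  DF(b0)=∅
  DF(b1)=∅
  DF(b2)={b3}
  DF(b3)={b3}
  DF(b4)={b3}
  DF(b5)={b3}

DF(b3) = ["b3"]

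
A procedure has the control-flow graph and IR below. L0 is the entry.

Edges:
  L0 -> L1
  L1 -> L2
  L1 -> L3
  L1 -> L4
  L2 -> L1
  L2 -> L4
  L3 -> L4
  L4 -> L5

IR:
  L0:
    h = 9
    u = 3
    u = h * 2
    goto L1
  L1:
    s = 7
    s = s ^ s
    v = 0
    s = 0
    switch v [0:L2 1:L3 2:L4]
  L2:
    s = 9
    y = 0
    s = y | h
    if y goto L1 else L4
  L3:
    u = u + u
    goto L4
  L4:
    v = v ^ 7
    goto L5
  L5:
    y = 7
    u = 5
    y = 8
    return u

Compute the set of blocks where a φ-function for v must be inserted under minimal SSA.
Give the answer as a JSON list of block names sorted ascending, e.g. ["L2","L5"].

idom tree: L1←L0 L2←L1 L3←L1 L4←L1 L5←L4
Dom at joins:
  L1: preds {L0,L2}: {L0} ∩ {L0,L1,L2} = {L0}; idom=L0
  L4: preds {L1,L2,L3}: {L0,L1} ∩ {L0,L1,L2} ∩ {L0,L1,L3} = {L0,L1}; idom=L1

Frontier:
  L1←L0: walk · to L0
  L1←L2: walk L2→L1 to L0
  L4←L1: walk · to L1
  L4←L2: walk L2 to L1
  L4←L3: walk L3 to L1
  DF(L0)=∅
  DF(L1)={L1}
  DF(L2)={L1,L4}
  DF(L3)={L4}
  DF(L4)=∅
  DF(L5)=∅

φ for v: defs {L1,L4}
  DF⁺ = {L1}

Answer: ["L1"]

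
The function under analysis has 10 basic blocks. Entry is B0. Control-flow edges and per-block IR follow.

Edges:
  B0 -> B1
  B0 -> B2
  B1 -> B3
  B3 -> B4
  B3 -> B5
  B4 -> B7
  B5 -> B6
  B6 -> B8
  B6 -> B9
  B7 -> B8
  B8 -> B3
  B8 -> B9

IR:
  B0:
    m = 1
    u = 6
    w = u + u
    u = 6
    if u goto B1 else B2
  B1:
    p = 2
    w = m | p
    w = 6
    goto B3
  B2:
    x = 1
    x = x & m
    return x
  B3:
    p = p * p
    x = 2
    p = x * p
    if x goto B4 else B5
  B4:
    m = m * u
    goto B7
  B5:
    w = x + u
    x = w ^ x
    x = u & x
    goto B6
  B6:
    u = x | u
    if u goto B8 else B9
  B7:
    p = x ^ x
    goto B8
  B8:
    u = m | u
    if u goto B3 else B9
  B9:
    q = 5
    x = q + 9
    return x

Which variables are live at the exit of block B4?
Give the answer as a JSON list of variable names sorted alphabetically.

Answer: ["m", "u", "x"]

Derivation:
Per-block:
  B0: def={m,u,w} ue=∅
  B1: def={p,w} ue={m}
  B2: def={x} ue={m}
  B3: def={p,x} ue={p}
  B4: def={m} ue={m,u}
  B5: def={w,x} ue={u,x}
  B6: def={u} ue={u,x}
  B7: def={p} ue={x}
  B8: def={u} ue={m,u}
  B9: def={q,x} ue=∅

Live sets:
  B0: in=∅ out={m,u}
  B1: in={m,u} out={m,p,u}
  B2: in={m} out=∅
  B3: in={m,p,u} out={m,p,u,x}
  B4: in={m,u,x} out={m,u,x}
  B5: in={m,p,u,x} out={m,p,u,x}
  B6: in={m,p,u,x} out={m,p,u}
  B7: in={m,u,x} out={m,p,u}
  B8: in={m,p,u} out={m,p,u}
  B9: in=∅ out=∅

live-out(B4) = ["m", "u", "x"]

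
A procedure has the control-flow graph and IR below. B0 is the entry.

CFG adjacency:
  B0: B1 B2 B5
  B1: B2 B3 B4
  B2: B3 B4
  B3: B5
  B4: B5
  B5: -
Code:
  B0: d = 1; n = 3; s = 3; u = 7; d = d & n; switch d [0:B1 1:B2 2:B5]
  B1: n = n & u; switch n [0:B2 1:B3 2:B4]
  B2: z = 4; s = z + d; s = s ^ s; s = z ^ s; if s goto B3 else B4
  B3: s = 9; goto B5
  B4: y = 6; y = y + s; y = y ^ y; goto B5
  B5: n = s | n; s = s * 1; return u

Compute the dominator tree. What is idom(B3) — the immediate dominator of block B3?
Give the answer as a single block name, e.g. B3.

Answer: B0

Working:
idom tree: B1←B0 B2←B0 B3←B0 B4←B0 B5←B0
Dom at joins:
  B2: preds {B0,B1}: {B0} ∩ {B0,B1} = {B0}; idom=B0
  B3: preds {B1,B2}: {B0,B1} ∩ {B0,B2} = {B0}; idom=B0
  B4: preds {B1,B2}: {B0,B1} ∩ {B0,B2} = {B0}; idom=B0
  B5: preds {B0,B3,B4}: {B0} ∩ {B0,B3} ∩ {B0,B4} = {B0}; idom=B0

idom(B3) = B0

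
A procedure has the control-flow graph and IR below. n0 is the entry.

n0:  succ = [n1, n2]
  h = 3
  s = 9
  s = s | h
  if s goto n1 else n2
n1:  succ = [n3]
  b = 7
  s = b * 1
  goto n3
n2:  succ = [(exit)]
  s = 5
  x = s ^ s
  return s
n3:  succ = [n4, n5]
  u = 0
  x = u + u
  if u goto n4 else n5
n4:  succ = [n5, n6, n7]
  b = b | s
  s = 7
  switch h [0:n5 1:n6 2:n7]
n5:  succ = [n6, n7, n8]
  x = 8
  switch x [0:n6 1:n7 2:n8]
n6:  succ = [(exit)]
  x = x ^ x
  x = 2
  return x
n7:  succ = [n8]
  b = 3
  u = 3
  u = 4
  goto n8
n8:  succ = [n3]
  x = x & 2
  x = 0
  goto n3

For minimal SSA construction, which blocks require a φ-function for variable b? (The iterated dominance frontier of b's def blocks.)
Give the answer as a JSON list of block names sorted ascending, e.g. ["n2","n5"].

idom tree: n1←n0 n2←n0 n3←n1 n4←n3 n5←n3 n6←n3 n7←n3 n8←n3
Join-block Dom:
  n3: preds {n1,n8}: {n0,n1} ∩ {n0,n1,n3,n8} = {n0,n1}; idom=n1
  n5: preds {n3,n4}: {n0,n1,n3} ∩ {n0,n1,n3,n4} = {n0,n1,n3}; idom=n3
  n6: preds {n4,n5}: {n0,n1,n3,n4} ∩ {n0,n1,n3,n5} = {n0,n1,n3}; idom=n3
  n7: preds {n4,n5}: {n0,n1,n3,n4} ∩ {n0,n1,n3,n5} = {n0,n1,n3}; idom=n3
  n8: preds {n5,n7}: {n0,n1,n3,n5} ∩ {n0,n1,n3,n7} = {n0,n1,n3}; idom=n3

Frontier:
  n3←n1: walk · to n1
  n3←n8: walk n8→n3 to n1
  n5←n3: walk · to n3
  n5←n4: walk n4 to n3
  n6←n4: walk n4 to n3
  n6←n5: walk n5 to n3
  n7←n4: walk n4 to n3
  n7←n5: walk n5 to n3
  n8←n5: walk n5 to n3
  n8←n7: walk n7 to n3
  DF(n0)=∅
  DF(n1)=∅
  DF(n2)=∅
  DF(n3)={n3}
  DF(n4)={n5,n6,n7}
  DF(n5)={n6,n7,n8}
  DF(n6)=∅
  DF(n7)={n8}
  DF(n8)={n3}

φ for b: defs {n1,n4,n7}
  DF⁺ = {n3,n5,n6,n7,n8}

Answer: ["n3", "n5", "n6", "n7", "n8"]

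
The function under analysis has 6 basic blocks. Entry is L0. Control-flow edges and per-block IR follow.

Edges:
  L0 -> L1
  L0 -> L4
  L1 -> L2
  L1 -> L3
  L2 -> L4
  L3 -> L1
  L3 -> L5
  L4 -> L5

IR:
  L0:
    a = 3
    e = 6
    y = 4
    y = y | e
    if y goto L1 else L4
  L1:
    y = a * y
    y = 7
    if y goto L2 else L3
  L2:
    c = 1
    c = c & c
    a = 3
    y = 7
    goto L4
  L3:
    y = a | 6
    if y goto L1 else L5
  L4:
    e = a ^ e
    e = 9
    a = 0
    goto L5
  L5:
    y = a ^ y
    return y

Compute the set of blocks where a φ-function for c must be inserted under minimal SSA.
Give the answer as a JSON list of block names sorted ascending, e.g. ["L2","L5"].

idom tree: L1←L0 L2←L1 L3←L1 L4←L0 L5←L0
Dom∩ at merges:
  L1: preds {L0,L3}: {L0} ∩ {L0,L1,L3} = {L0}; idom=L0
  L4: preds {L0,L2}: {L0} ∩ {L0,L1,L2} = {L0}; idom=L0
  L5: preds {L3,L4}: {L0,L1,L3} ∩ {L0,L4} = {L0}; idom=L0

DF derivation:
  L1←L0: walk · to L0
  L1←L3: walk L3→L1 to L0
  L4←L0: walk · to L0
  L4←L2: walk L2→L1 to L0
  L5←L3: walk L3→L1 to L0
  L5←L4: walk L4 to L0
  L0 → ∅
  L1 → {L1,L4,L5}
  L2 → {L4}
  L3 → {L1,L5}
  L4 → {L5}
  L5 → ∅

φ for c: defs {L2}
  DF⁺ = {L4,L5}

Answer: ["L4", "L5"]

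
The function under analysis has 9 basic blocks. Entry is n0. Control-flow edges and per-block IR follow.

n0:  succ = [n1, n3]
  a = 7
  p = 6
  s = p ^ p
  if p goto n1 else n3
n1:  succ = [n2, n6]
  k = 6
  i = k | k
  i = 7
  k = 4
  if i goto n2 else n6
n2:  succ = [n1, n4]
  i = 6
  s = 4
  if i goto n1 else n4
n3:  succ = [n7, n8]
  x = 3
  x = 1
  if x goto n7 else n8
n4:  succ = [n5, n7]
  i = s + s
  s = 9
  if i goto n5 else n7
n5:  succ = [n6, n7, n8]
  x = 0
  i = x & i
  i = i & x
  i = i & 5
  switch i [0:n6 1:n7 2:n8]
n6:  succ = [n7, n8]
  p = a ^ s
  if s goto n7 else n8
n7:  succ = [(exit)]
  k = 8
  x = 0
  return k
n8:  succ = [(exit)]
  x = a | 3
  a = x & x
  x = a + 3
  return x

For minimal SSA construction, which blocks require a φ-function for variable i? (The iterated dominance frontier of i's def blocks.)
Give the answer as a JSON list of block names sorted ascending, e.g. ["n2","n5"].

idom tree: n1←n0 n2←n1 n3←n0 n4←n2 n5←n4 n6←n1 n7←n0 n8←n0
Join-block Dom:
  n1: preds {n0,n2}: {n0} ∩ {n0,n1,n2} = {n0}; idom=n0
  n6: preds {n1,n5}: {n0,n1} ∩ {n0,n1,n2,n4,n5} = {n0,n1}; idom=n1
  n7: preds {n3,n4,n5,n6}: {n0,n3} ∩ {n0,n1,n2,n4} ∩ {n0,n1,n2,n4,n5} ∩ {n0,n1,n6} = {n0}; idom=n0
  n8: preds {n3,n5,n6}: {n0,n3} ∩ {n0,n1,n2,n4,n5} ∩ {n0,n1,n6} = {n0}; idom=n0

DF derivation:
  join n1 pred n0: · stop@n0
  join n1 pred n2: n2→n1 stop@n0
  join n6 pred n1: · stop@n1
  join n6 pred n5: n5→n4→n2 stop@n1
  join n7 pred n3: n3 stop@n0
  join n7 pred n4: n4→n2→n1 stop@n0
  join n7 pred n5: n5→n4→n2→n1 stop@n0
  join n7 pred n6: n6→n1 stop@n0
  join n8 pred n3: n3 stop@n0
  join n8 pred n5: n5→n4→n2→n1 stop@n0
  join n8 pred n6: n6→n1 stop@n0
  n0: DF=∅
  n1: DF={n1,n7,n8}
  n2: DF={n1,n6,n7,n8}
  n3: DF={n7,n8}
  n4: DF={n6,n7,n8}
  n5: DF={n6,n7,n8}
  n6: DF={n7,n8}
  n7: DF=∅
  n8: DF=∅

φ for i: defs {n1,n2,n4,n5}
  DF⁺ = {n1,n6,n7,n8}

Answer: ["n1", "n6", "n7", "n8"]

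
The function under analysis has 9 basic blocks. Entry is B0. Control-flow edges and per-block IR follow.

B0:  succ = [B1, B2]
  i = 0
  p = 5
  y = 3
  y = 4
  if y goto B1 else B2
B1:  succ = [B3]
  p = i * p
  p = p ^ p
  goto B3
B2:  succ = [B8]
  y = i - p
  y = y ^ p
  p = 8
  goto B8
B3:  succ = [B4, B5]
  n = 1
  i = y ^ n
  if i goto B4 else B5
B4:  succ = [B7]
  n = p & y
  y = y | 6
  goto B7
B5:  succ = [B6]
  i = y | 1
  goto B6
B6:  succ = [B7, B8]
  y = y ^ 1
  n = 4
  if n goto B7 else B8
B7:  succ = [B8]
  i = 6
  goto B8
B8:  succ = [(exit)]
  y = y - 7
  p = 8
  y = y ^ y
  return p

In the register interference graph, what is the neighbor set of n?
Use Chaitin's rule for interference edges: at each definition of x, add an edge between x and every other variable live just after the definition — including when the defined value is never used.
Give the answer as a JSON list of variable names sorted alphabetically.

Per-block:
  B0: def={i,p,y} ue=∅
  B1: def={p} ue={i,p}
  B2: def={p,y} ue={i,p}
  B3: def={i,n} ue={y}
  B4: def={n,y} ue={p,y}
  B5: def={i} ue={y}
  B6: def={n,y} ue={y}
  B7: def={i} ue=∅
  B8: def={p,y} ue={y}

Backward fixpoint:
  B0 li=∅ lo={i,p,y}
  B1 li={i,p,y} lo={p,y}
  B2 li={i,p} lo={y}
  B3 li={p,y} lo={p,y}
  B4 li={p,y} lo={y}
  B5 li={y} lo={y}
  B6 li={y} lo={y}
  B7 li={y} lo={y}
  B8 li={y} lo=∅

Interfere edges:
  i↔{p,y}
  n↔{p,y}
  p↔{i,n,y}
  y↔{i,n,p}

N(n) = ["p", "y"]

Answer: ["p", "y"]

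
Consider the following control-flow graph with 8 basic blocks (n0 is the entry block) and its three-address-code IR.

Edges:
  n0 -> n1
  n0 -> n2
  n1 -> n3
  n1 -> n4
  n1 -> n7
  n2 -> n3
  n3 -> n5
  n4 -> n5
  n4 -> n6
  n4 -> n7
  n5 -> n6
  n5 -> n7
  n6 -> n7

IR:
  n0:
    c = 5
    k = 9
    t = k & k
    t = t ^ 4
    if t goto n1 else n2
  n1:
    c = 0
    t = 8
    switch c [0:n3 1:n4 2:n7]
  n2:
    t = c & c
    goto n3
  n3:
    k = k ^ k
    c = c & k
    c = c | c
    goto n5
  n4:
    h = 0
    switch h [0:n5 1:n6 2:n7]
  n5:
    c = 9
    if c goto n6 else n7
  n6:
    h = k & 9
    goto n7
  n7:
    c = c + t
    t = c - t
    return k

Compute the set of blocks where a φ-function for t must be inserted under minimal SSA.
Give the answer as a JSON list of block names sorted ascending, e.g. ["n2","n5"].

idom tree: n1←n0 n2←n0 n3←n0 n4←n1 n5←n0 n6←n0 n7←n0
Join-block Dom:
  n3: preds {n1,n2}: {n0,n1} ∩ {n0,n2} = {n0}; idom=n0
  n5: preds {n3,n4}: {n0,n3} ∩ {n0,n1,n4} = {n0}; idom=n0
  n6: preds {n4,n5}: {n0,n1,n4} ∩ {n0,n5} = {n0}; idom=n0
  n7: preds {n1,n4,n5,n6}: {n0,n1} ∩ {n0,n1,n4} ∩ {n0,n5} ∩ {n0,n6} = {n0}; idom=n0

DF walk-up:
  n3←n1: walk n1 to n0
  n3←n2: walk n2 to n0
  n5←n3: walk n3 to n0
  n5←n4: walk n4→n1 to n0
  n6←n4: walk n4→n1 to n0
  n6←n5: walk n5 to n0
  n7←n1: walk n1 to n0
  n7←n4: walk n4→n1 to n0
  n7←n5: walk n5 to n0
  n7←n6: walk n6 to n0
  n0 → ∅
  n1 → {n3,n5,n6,n7}
  n2 → {n3}
  n3 → {n5}
  n4 → {n5,n6,n7}
  n5 → {n6,n7}
  n6 → {n7}
  n7 → ∅

φ for t: defs {n0,n1,n2,n7}
  DF⁺ = {n3,n5,n6,n7}

Answer: ["n3", "n5", "n6", "n7"]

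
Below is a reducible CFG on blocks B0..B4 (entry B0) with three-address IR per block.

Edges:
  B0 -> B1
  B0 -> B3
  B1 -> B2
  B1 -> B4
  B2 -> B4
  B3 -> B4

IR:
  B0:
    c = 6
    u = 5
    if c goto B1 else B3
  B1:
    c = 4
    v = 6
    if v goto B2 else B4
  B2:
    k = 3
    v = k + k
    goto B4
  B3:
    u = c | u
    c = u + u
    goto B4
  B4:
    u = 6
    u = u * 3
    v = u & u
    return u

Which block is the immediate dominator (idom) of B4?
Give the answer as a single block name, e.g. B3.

idom tree: B1←B0 B2←B1 B3←B0 B4←B0
Join-block Dom:
  B4: preds {B1,B2,B3}: {B0,B1} ∩ {B0,B1,B2} ∩ {B0,B3} = {B0}; idom=B0

idom(B4) = B0

Answer: B0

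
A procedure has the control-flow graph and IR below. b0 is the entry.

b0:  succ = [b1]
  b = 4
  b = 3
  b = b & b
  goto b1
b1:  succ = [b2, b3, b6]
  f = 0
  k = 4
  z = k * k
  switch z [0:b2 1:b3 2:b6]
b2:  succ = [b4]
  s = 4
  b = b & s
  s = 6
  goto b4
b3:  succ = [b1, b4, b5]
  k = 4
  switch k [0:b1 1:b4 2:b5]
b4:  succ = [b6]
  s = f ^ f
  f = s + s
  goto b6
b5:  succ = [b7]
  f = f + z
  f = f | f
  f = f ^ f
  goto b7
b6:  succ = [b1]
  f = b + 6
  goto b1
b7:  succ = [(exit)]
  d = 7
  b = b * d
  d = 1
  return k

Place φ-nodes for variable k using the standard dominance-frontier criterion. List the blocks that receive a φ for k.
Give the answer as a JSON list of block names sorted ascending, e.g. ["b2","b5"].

Answer: ["b1", "b4", "b6"]

Working:
idom tree: b1←b0 b2←b1 b3←b1 b4←b1 b5←b3 b6←b1 b7←b5
Dom∩ at merges:
  b1: preds {b0,b3,b6}: {b0} ∩ {b0,b1,b3} ∩ {b0,b1,b6} = {b0}; idom=b0
  b4: preds {b2,b3}: {b0,b1,b2} ∩ {b0,b1,b3} = {b0,b1}; idom=b1
  b6: preds {b1,b4}: {b0,b1} ∩ {b0,b1,b4} = {b0,b1}; idom=b1

DF walk-up:
  b1←b0: walk · to b0
  b1←b3: walk b3→b1 to b0
  b1←b6: walk b6→b1 to b0
  b4←b2: walk b2 to b1
  b4←b3: walk b3 to b1
  b6←b1: walk · to b1
  b6←b4: walk b4 to b1
  DF(b0)=∅
  DF(b1)={b1}
  DF(b2)={b4}
  DF(b3)={b1,b4}
  DF(b4)={b6}
  DF(b5)=∅
  DF(b6)={b1}
  DF(b7)=∅

φ for k: defs {b1,b3}
  DF⁺ = {b1,b4,b6}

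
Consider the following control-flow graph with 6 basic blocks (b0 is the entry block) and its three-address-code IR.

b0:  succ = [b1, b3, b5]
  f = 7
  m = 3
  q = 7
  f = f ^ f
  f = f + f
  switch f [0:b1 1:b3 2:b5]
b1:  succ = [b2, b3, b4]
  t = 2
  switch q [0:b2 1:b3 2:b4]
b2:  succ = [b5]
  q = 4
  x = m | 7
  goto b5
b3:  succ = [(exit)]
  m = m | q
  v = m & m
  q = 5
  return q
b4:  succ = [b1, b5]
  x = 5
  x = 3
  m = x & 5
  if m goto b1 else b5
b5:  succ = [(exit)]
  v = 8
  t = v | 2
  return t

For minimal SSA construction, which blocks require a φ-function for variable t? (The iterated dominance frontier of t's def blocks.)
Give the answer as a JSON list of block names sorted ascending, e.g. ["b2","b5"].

Answer: ["b1", "b3", "b5"]

Analysis:
idom tree: b1←b0 b2←b1 b3←b0 b4←b1 b5←b0
Dom at joins:
  b1: preds {b0,b4}: {b0} ∩ {b0,b1,b4} = {b0}; idom=b0
  b3: preds {b0,b1}: {b0} ∩ {b0,b1} = {b0}; idom=b0
  b5: preds {b0,b2,b4}: {b0} ∩ {b0,b1,b2} ∩ {b0,b1,b4} = {b0}; idom=b0

Frontier:
  join b1 pred b0: · stop@b0
  join b1 pred b4: b4→b1 stop@b0
  join b3 pred b0: · stop@b0
  join b3 pred b1: b1 stop@b0
  join b5 pred b0: · stop@b0
  join b5 pred b2: b2→b1 stop@b0
  join b5 pred b4: b4→b1 stop@b0
  b0: DF=∅
  b1: DF={b1,b3,b5}
  b2: DF={b5}
  b3: DF=∅
  b4: DF={b1,b5}
  b5: DF=∅

φ for t: defs {b1,b5}
  DF⁺ = {b1,b3,b5}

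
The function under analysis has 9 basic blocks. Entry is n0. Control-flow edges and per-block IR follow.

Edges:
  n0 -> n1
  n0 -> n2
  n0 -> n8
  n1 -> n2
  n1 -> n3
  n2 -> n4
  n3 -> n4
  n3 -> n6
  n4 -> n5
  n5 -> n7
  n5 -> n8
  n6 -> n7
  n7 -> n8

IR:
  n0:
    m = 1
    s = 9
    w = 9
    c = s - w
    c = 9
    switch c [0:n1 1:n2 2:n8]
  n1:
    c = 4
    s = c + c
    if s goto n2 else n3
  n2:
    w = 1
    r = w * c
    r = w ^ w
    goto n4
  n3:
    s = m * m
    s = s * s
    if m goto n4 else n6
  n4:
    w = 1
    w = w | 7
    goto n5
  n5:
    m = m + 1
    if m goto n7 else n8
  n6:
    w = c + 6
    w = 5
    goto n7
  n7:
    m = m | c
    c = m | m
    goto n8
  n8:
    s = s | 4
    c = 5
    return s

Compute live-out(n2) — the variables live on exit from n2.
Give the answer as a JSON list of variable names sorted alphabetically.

Answer: ["c", "m", "s"]

Working:
def/use:
  n0: def={c,m,s,w} ue=∅
  n1: def={c,s} ue=∅
  n2: def={r,w} ue={c}
  n3: def={s} ue={m}
  n4: def={w} ue=∅
  n5: def={m} ue={m}
  n6: def={w} ue={c}
  n7: def={c,m} ue={c,m}
  n8: def={c,s} ue={s}

Backward fixpoint:
  live n0: ∅→{c,m,s}
  live n1: {m}→{c,m,s}
  live n2: {c,m,s}→{c,m,s}
  live n3: {c,m}→{c,m,s}
  live n4: {c,m,s}→{c,m,s}
  live n5: {c,m,s}→{c,m,s}
  live n6: {c,m,s}→{c,m,s}
  live n7: {c,m,s}→{s}
  live n8: {s}→∅

live-out(n2) = ["c", "m", "s"]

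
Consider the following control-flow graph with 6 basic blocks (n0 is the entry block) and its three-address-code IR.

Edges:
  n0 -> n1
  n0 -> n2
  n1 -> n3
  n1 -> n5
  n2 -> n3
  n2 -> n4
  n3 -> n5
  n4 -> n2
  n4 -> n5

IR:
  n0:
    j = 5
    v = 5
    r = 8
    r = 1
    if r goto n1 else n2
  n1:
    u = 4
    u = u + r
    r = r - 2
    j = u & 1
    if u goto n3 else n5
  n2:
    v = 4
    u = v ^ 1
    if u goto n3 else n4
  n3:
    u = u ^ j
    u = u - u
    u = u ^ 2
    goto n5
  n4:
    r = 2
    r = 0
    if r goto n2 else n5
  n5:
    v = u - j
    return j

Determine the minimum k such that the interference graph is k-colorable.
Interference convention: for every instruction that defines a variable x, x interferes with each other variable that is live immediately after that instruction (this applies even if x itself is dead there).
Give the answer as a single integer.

Answer: 3

Analysis:
def/use:
  n0: def={j,r,v} ue=∅
  n1: def={j,r,u} ue={r}
  n2: def={u,v} ue=∅
  n3: def={u} ue={j,u}
  n4: def={r} ue=∅
  n5: def={v} ue={j,u}

Liveness:
  n0: in=∅ out={j,r}
  n1: in={r} out={j,u}
  n2: in={j} out={j,u}
  n3: in={j,u} out={j,u}
  n4: in={j,u} out={j,u}
  n5: in={j,u} out=∅

Interference:
  j: {r,u,v}
  r: {j,u}
  u: {j,r}
  v: {j}

Colouring:
  lower bound: {j,r,u} mutually conflict ⇒ χ ≥ 3
  assign j→r0 r→r1 u→r2 v→r1 — no edge inside a register ⇒ χ ≤ 3
  χ = 3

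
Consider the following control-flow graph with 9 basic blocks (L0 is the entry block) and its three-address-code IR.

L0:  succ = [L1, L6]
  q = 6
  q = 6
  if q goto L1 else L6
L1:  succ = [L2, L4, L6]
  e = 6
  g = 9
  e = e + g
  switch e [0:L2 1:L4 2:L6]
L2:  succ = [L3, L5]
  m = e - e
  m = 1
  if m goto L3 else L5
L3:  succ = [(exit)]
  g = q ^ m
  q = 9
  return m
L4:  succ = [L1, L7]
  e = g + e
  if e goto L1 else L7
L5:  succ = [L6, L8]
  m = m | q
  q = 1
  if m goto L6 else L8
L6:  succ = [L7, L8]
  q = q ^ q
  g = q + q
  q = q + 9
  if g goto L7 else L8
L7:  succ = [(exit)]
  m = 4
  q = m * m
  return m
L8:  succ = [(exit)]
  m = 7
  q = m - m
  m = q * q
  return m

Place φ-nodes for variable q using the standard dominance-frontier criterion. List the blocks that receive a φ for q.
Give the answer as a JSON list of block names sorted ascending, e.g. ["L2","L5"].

Answer: ["L6", "L7", "L8"]

Analysis:
idom tree: L1←L0 L2←L1 L3←L2 L4←L1 L5←L2 L6←L0 L7←L0 L8←L0
Dom∩ at merges:
  L1: preds {L0,L4}: {L0} ∩ {L0,L1,L4} = {L0}; idom=L0
  L6: preds {L0,L1,L5}: {L0} ∩ {L0,L1} ∩ {L0,L1,L2,L5} = {L0}; idom=L0
  L7: preds {L4,L6}: {L0,L1,L4} ∩ {L0,L6} = {L0}; idom=L0
  L8: preds {L5,L6}: {L0,L1,L2,L5} ∩ {L0,L6} = {L0}; idom=L0

Frontier:
  L1←L0: walk · to L0
  L1←L4: walk L4→L1 to L0
  L6←L0: walk · to L0
  L6←L1: walk L1 to L0
  L6←L5: walk L5→L2→L1 to L0
  L7←L4: walk L4→L1 to L0
  L7←L6: walk L6 to L0
  L8←L5: walk L5→L2→L1 to L0
  L8←L6: walk L6 to L0
  L0 → ∅
  L1 → {L1,L6,L7,L8}
  L2 → {L6,L8}
  L3 → ∅
  L4 → {L1,L7}
  L5 → {L6,L8}
  L6 → {L7,L8}
  L7 → ∅
  L8 → ∅

φ for q: defs {L0,L3,L5,L6,L7,L8}
  DF⁺ = {L6,L7,L8}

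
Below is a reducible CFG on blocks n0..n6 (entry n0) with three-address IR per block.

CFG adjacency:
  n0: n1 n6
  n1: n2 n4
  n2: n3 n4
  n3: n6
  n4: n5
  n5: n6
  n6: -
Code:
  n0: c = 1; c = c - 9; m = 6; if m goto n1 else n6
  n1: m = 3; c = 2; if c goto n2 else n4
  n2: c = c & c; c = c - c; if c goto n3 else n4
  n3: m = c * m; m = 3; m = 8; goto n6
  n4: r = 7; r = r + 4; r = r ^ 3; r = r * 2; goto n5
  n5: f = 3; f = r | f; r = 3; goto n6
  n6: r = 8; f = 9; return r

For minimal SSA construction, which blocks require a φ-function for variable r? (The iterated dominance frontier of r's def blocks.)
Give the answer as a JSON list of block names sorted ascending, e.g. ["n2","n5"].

Answer: ["n6"]

Working:
idom tree: n1←n0 n2←n1 n3←n2 n4←n1 n5←n4 n6←n0
Dom∩ at merges:
  n4: preds {n1,n2}: {n0,n1} ∩ {n0,n1,n2} = {n0,n1}; idom=n1
  n6: preds {n0,n3,n5}: {n0} ∩ {n0,n1,n2,n3} ∩ {n0,n1,n4,n5} = {n0}; idom=n0

Frontier:
  n4←n1: walk · to n1
  n4←n2: walk n2 to n1
  n6←n0: walk · to n0
  n6←n3: walk n3→n2→n1 to n0
  n6←n5: walk n5→n4→n1 to n0
  DF(n0)=∅
  DF(n1)={n6}
  DF(n2)={n4,n6}
  DF(n3)={n6}
  DF(n4)={n6}
  DF(n5)={n6}
  DF(n6)=∅

φ for r: defs {n4,n5,n6}
  DF⁺ = {n6}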